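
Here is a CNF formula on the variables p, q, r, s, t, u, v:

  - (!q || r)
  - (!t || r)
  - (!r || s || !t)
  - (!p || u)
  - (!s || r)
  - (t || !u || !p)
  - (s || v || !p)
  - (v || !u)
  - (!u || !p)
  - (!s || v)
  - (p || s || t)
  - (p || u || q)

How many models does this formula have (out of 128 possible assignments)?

The models are:
  p=F q=F r=T s=T t=F u=T v=T
  p=F q=F r=T s=T t=T u=T v=T
  p=F q=T r=T s=T t=F u=F v=T
  p=F q=T r=T s=T t=F u=T v=T
  p=F q=T r=T s=T t=T u=F v=T
  p=F q=T r=T s=T t=T u=T v=T
That's 6 in total.

6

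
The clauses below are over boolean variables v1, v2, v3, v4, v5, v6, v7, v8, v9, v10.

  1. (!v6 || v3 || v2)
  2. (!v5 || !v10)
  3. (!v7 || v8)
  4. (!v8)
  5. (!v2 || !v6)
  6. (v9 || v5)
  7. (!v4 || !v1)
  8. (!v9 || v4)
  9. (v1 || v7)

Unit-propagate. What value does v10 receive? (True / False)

(!v8) stands alone — v8 = False.
From (!v7 || v8) and v8 = False: v7 = False.
(v1 || v7): since v7 = False, the clause reduces to (v1). v1 = True.
From (!v1 || !v4) and v1 = True: v4 = False.
From (v4 || !v9) and v4 = False: v9 = False.
(v9 || v5) with v9 = False leaves only v5, so v5 = True.
In (!v5 || !v10), !v5 is now false; !v10 must hold, so v10 = False.

False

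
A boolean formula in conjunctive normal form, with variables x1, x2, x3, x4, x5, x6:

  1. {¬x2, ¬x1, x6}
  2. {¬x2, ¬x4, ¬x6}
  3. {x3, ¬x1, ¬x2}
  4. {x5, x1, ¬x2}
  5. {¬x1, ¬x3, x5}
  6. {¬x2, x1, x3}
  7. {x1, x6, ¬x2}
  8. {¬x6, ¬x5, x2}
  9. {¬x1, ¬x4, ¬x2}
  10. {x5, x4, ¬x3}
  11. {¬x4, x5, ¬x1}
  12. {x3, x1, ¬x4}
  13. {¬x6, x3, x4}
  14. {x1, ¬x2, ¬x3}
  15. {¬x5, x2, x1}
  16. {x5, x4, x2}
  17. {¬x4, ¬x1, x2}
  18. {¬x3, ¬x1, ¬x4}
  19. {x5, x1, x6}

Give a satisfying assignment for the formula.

x1=True, x2=True, x3=True, x4=False, x5=True, x6=True

Check each clause:
  1. {x6, ¬x1, ¬x2} — x6 is true.
  2. {¬x6, ¬x4, ¬x2} — ¬x4 is true.
  3. {¬x2, ¬x1, x3} — x3 is true.
  4. {x1, x5, ¬x2} — x1 is true.
  5. {¬x1, x5, ¬x3} — x5 is true.
  6. {¬x2, x3, x1} — x1 is true.
  7. {x1, ¬x2, x6} — x1 is true.
  8. {x2, ¬x6, ¬x5} — x2 is true.
  9. {¬x4, ¬x2, ¬x1} — ¬x4 is true.
  10. {x5, ¬x3, x4} — x5 is true.
  11. {x5, ¬x4, ¬x1} — ¬x4 is true.
  12. {x3, ¬x4, x1} — x1 is true.
  13. {¬x6, x3, x4} — x3 is true.
  14. {¬x3, ¬x2, x1} — x1 is true.
  15. {x2, ¬x5, x1} — x1 is true.
  16. {x2, x4, x5} — x2 is true.
  17. {¬x4, x2, ¬x1} — x2 is true.
  18. {¬x4, ¬x1, ¬x3} — ¬x4 is true.
  19. {x6, x5, x1} — x1 is true.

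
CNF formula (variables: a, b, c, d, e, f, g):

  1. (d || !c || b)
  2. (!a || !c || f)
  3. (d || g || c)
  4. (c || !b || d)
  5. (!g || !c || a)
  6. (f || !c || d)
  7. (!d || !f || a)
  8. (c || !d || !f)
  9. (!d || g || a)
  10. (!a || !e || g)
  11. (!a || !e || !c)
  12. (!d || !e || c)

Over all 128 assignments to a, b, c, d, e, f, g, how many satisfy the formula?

Case analysis on c and d:
  c=1, d=1: remaining (a,b,e,f,g) ∈ {(1,0,0,1,0); (1,0,0,1,1); (1,1,0,1,0); (1,1,0,1,1)} — 4.
  c=1, d=0: remaining (a,b,e,f,g) ∈ {(0,1,0,1,0); (0,1,1,1,0); (1,1,0,1,0); (1,1,0,1,1)} — 4.
  c=0, d=1: b free; 3 ways for (a,e,f,g) × 2^1 = 6.
  c=0, d=0: forces b=0; g=1; a, e, f free → 2^3 = 8.
Total: 4 + 4 + 6 + 8 = 22.

22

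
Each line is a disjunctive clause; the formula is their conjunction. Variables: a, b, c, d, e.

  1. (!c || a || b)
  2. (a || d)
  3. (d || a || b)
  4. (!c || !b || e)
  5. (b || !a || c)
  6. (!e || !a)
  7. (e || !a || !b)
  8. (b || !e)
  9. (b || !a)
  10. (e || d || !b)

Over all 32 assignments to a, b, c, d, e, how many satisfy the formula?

4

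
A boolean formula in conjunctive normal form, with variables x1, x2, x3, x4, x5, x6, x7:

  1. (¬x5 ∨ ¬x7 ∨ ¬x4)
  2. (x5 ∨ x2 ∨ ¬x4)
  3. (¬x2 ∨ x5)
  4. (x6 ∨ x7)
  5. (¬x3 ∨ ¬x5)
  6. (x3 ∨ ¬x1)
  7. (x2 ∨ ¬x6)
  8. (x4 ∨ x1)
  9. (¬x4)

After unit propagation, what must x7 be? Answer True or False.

(¬x4) stands alone — x4 = False.
(x1 ∨ x4): since x4 = False, the clause reduces to (x1). x1 = True.
From (¬x1 ∨ x3) and x1 = True: x3 = True.
In (¬x3 ∨ ¬x5), ¬x3 is now false; ¬x5 must hold, so x5 = False.
(¬x2 ∨ x5): since x5 = False, the clause reduces to (¬x2). x2 = False.
In (¬x6 ∨ x2), x2 is now false; ¬x6 must hold, so x6 = False.
From (x7 ∨ x6) and x6 = False: x7 = True.

True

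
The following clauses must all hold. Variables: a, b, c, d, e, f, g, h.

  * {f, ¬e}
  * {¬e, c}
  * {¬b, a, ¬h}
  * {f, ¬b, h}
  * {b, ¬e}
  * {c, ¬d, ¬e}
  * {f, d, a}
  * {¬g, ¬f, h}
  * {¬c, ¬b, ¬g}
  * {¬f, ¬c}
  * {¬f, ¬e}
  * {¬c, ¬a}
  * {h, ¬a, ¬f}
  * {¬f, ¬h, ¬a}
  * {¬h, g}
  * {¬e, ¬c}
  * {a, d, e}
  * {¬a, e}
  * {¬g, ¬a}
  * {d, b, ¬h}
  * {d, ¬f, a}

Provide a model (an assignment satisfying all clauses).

Try a = False.
For the remaining variables, b = False, c = False, d = True, e = False, f = False, g = True, h = False works.

a=False, b=False, c=False, d=True, e=False, f=False, g=True, h=False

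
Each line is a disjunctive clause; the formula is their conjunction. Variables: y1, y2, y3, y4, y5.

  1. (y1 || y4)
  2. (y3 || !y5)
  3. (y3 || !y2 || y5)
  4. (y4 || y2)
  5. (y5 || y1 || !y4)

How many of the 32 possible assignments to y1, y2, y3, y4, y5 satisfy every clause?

9

Split on y4, then y5.
  y4=1, y5=1: remaining (y1,y2,y3) ∈ {(0,0,1); (0,1,1); (1,0,1); (1,1,1)} — 4.
  y4=1, y5=0: remaining (y1,y2,y3) ∈ {(1,0,0); (1,0,1); (1,1,1)} — 3.
  y4=0, y5=1: remaining (y1,y2,y3) ∈ {(1,1,1)} — 1.
  y4=0, y5=0: remaining (y1,y2,y3) ∈ {(1,1,1)} — 1.
Total: 4 + 3 + 1 + 1 = 9.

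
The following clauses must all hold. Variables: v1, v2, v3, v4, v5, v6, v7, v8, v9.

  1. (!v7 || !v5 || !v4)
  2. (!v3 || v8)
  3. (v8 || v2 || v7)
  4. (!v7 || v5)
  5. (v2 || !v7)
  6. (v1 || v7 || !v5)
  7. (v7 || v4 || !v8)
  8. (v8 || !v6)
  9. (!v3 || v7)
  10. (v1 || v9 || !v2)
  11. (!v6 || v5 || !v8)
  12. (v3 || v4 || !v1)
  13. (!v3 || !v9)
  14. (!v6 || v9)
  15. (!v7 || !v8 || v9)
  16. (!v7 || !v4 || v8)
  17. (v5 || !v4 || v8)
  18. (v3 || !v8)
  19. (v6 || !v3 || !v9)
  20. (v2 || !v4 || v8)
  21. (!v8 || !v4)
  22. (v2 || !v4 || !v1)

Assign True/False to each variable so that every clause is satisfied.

Try v1 = False.
Try v2 = True.
  then v9 is forced to True.
  then v3 is forced to False.
  then v8 is forced to False.
  then v6 is forced to False.
Set v4 = False and propagate.
The remaining clauses are satisfied by v5 = False, v7 = False.

v1=F, v2=T, v3=F, v4=F, v5=F, v6=F, v7=F, v8=F, v9=T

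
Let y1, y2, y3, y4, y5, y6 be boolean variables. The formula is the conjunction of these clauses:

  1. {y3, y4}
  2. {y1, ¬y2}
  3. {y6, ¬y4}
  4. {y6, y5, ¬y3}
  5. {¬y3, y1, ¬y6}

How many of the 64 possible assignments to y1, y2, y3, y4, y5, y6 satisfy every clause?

Split on y3, then y6.
  y3=T, y6=T: forces y1=T; y2, y4, y5 free → 2^3 = 8.
  y3=T, y6=F: remaining (y1,y2,y4,y5) ∈ {(F,F,F,T); (T,F,F,T); (T,T,F,T)} — 3.
  y3=F, y6=T: y5 free; 3 ways for (y1,y2,y4) × 2^1 = 6.
  y3=F, y6=F: a clause becomes empty — 0.
Total: 8 + 3 + 6 + 0 = 17.

17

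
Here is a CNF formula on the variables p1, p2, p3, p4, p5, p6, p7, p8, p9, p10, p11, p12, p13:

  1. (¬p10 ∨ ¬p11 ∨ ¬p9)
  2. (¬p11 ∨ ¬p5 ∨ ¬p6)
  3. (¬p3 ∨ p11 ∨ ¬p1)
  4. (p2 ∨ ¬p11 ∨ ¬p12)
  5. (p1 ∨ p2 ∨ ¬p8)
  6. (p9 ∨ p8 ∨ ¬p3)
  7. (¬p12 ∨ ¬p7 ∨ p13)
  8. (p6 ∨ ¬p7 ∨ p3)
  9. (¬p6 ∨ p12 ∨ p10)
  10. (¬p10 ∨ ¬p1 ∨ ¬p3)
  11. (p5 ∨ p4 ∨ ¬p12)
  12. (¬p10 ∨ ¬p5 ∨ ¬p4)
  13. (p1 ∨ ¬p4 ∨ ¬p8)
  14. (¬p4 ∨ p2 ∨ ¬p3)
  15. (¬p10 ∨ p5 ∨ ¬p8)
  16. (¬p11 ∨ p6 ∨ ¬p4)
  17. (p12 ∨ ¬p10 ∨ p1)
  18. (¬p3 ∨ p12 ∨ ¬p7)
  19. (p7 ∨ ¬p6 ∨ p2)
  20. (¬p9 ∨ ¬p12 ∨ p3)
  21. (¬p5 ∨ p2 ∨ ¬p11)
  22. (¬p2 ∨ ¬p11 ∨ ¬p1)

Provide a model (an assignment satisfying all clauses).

p1 = False, p2 = True, p3 = True, p4 = True, p5 = False, p6 = False, p7 = False, p8 = False, p9 = True, p10 = False, p11 = False, p12 = False, p13 = True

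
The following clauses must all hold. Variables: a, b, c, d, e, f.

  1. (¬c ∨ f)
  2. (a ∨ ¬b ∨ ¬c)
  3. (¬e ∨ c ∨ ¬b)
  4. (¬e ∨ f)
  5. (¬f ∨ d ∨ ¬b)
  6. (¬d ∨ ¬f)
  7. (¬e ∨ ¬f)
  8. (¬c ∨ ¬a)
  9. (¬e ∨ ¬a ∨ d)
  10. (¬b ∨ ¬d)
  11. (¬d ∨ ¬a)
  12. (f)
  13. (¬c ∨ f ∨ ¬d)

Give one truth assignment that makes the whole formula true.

Unit propagation: (f) forces f = True.
(¬d) is a unit clause, so d = False.
Unit propagation: (¬b) forces b = False.
Unit propagation: (¬e) forces e = False.
Pure literal: c appears only negated; assign c = False.
a is now unconstrained; take a = True.

a=1, b=0, c=0, d=0, e=0, f=1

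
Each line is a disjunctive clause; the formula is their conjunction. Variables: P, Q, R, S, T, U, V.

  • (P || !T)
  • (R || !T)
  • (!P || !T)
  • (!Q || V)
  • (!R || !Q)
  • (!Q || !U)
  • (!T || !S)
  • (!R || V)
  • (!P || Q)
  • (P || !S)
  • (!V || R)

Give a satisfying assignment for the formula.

Pure literal: S appears only negated; assign S = False.
Pure literal: T appears only negated; assign T = False.
Try P = False.
For the remaining variables, Q = False, R = True, U = False, V = True works.

P = F, Q = F, R = T, S = F, T = F, U = F, V = T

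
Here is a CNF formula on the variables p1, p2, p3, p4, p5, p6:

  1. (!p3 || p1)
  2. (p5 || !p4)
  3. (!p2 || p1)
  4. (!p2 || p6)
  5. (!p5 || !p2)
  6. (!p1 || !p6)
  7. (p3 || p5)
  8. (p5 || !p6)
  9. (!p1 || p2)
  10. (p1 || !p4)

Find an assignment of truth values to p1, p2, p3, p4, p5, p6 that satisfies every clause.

p1 = False  p2 = False  p3 = False  p4 = False  p5 = True  p6 = False

Pure literal: p4 appears only negated; assign p4 = False.
Set p1 = False and propagate.
  then p3 is forced to False.
  then p2 is forced to False.
  then p5 is forced to True.
p6 is now unconstrained; take p6 = False.
Every clause has at least one true literal under this assignment.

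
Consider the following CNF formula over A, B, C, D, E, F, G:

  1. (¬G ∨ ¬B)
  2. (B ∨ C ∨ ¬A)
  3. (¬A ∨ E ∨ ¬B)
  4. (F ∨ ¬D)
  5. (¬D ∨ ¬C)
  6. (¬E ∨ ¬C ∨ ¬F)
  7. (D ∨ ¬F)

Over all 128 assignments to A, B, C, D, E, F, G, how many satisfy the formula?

25

Split on B, then C.
  B=1, C=1: remaining (A,D,E,F,G) ∈ {(0,0,0,0,0); (0,0,1,0,0); (1,0,1,0,0)} — 3.
  B=1, C=0: 6 of the 32 assignments to (A,D,E,F,G) work.
  B=0, C=1: forces D=0; F=0; A, E, G free → 2^3 = 8.
  B=0, C=0: E, G free; 2 ways for (A,D,F) × 2^2 = 8.
Total: 3 + 6 + 8 + 8 = 25.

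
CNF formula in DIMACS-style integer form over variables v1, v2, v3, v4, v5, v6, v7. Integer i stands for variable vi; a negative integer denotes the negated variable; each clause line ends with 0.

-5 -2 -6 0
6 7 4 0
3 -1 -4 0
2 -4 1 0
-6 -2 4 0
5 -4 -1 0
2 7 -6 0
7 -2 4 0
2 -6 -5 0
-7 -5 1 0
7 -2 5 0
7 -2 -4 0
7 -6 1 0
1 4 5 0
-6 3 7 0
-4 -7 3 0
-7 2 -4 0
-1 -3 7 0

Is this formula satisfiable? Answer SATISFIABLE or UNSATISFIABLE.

SATISFIABLE

Try v1 = True.
Set v2 = True and propagate.
Branch on v3: take v3 = True.
  then v7 is forced to True.
The remaining clauses are satisfied by v4 = False, v5 = False, v6 = False.
Every clause has at least one true literal under this assignment.
So v1=T  v2=T  v3=T  v4=F  v5=F  v6=F  v7=T is a satisfying assignment.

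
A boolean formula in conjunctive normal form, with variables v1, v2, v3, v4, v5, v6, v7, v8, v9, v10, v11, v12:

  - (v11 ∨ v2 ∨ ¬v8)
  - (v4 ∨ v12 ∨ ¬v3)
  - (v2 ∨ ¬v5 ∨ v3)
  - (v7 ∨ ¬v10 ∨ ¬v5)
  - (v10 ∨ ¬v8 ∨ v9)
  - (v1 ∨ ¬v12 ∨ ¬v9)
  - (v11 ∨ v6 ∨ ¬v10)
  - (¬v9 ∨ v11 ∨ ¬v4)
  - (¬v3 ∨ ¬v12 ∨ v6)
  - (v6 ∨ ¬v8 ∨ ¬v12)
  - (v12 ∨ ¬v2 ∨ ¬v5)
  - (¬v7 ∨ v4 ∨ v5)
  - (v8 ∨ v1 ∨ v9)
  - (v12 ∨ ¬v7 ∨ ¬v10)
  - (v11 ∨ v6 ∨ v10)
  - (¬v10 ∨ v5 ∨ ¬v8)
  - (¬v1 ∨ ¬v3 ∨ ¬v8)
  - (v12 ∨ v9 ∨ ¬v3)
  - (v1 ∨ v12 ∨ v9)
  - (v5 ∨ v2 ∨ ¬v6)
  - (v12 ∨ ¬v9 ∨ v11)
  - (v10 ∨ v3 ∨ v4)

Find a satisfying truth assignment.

v1 = T, v2 = F, v3 = F, v4 = T, v5 = F, v6 = F, v7 = F, v8 = F, v9 = F, v10 = T, v11 = T, v12 = T

v11 occurs only positively in the remaining clauses — set v11 = True.
Branch on v1: take v1 = True.
Set v2 = False and propagate.
For the remaining variables, v3 = False, v4 = True, v5 = False, v6 = False, v7 = False, v8 = False, v9 = False, v10 = True, v12 = True works.
Check each clause:
  1. (¬v8 ∨ v11 ∨ v2) — ¬v8 is true.
  2. (v4 ∨ v12 ∨ ¬v3) — ¬v3 is true.
  3. (v3 ∨ ¬v5 ∨ v2) — ¬v5 is true.
  4. (¬v10 ∨ ¬v5 ∨ v7) — ¬v5 is true.
  5. (v10 ∨ ¬v8 ∨ v9) — ¬v8 is true.
  6. (¬v9 ∨ ¬v12 ∨ v1) — v1 is true.
  7. (v6 ∨ ¬v10 ∨ v11) — v11 is true.
  8. (¬v9 ∨ v11 ∨ ¬v4) — v11 is true.
  9. (¬v12 ∨ v6 ∨ ¬v3) — ¬v3 is true.
  10. (¬v8 ∨ ¬v12 ∨ v6) — ¬v8 is true.
  11. (v12 ∨ ¬v2 ∨ ¬v5) — ¬v5 is true.
  12. (v5 ∨ ¬v7 ∨ v4) — ¬v7 is true.
  13. (v1 ∨ v9 ∨ v8) — v1 is true.
  14. (¬v10 ∨ ¬v7 ∨ v12) — ¬v7 is true.
  15. (v11 ∨ v10 ∨ v6) — v10 is true.
  16. (¬v8 ∨ v5 ∨ ¬v10) — ¬v8 is true.
  17. (¬v1 ∨ ¬v8 ∨ ¬v3) — ¬v8 is true.
  18. (v12 ∨ ¬v3 ∨ v9) — v12 is true.
  19. (v12 ∨ v1 ∨ v9) — v12 is true.
  20. (¬v6 ∨ v2 ∨ v5) — ¬v6 is true.
  21. (¬v9 ∨ v12 ∨ v11) — v11 is true.
  22. (v10 ∨ v3 ∨ v4) — v10 is true.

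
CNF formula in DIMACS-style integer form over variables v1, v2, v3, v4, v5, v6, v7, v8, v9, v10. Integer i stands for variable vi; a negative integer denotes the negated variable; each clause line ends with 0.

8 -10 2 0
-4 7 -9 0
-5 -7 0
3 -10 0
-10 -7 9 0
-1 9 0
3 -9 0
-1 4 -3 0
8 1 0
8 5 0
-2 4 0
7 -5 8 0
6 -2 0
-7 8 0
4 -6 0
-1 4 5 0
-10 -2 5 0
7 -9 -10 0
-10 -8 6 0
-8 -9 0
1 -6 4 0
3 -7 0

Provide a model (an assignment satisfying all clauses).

v1 = False, v2 = False, v3 = True, v4 = True, v5 = True, v6 = False, v7 = False, v8 = True, v9 = False, v10 = False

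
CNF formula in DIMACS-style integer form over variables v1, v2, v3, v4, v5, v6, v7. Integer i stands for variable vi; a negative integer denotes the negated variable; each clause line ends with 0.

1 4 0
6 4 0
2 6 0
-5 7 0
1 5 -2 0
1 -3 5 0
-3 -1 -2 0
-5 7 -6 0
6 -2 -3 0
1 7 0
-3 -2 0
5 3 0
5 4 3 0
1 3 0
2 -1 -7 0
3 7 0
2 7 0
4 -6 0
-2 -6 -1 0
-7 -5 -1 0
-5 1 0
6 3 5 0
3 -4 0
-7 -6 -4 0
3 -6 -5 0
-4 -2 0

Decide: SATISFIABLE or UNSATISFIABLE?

UNSATISFIABLE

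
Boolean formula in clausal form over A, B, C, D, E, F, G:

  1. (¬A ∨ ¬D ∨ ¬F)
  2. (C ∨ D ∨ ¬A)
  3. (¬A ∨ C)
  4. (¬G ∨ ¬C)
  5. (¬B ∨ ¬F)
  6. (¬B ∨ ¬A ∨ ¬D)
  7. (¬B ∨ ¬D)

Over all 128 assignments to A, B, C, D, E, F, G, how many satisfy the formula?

38

Split on A, then D.
  A=T, D=T: remaining (B,C,E,F,G) ∈ {(F,T,F,F,F); (F,T,T,F,F)} — 2.
  A=T, D=F: E free; 3 ways for (B,C,F,G) × 2^1 = 6.
  A=F, D=T: E, F free; 3 ways for (B,C,G) × 2^2 = 12.
  A=F, D=F: E free; 9 ways for (B,C,F,G) × 2^1 = 18.
Total: 2 + 6 + 12 + 18 = 38.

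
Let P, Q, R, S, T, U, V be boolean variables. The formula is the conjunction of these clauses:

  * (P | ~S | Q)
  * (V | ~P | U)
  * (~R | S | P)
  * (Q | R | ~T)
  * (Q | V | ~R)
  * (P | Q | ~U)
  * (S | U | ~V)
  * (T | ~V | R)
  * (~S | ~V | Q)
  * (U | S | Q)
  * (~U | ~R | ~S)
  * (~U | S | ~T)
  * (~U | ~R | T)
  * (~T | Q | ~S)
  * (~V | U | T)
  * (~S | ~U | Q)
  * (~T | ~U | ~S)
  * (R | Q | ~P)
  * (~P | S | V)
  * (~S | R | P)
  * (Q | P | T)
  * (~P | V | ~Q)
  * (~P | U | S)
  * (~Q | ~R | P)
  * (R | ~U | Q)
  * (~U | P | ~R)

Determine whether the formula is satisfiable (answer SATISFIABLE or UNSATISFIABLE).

Branch on P: take P = False.
The remaining clauses are satisfied by Q = True, R = False, S = False, T = True, U = False, V = False.
So P=F, Q=T, R=F, S=F, T=T, U=F, V=F is a satisfying assignment.

SATISFIABLE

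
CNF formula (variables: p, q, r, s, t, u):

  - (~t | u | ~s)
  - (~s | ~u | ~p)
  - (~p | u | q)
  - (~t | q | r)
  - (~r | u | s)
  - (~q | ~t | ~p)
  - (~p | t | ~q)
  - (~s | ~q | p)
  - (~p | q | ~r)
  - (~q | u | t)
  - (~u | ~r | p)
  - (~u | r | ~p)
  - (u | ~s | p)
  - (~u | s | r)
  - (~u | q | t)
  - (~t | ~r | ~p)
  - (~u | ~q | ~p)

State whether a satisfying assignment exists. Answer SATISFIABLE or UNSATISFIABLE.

Set p = False and propagate.
For the remaining variables, q = False, r = False, s = False, t = False, u = False works.
So p=F, q=F, r=F, s=F, t=F, u=F is a satisfying assignment.

SATISFIABLE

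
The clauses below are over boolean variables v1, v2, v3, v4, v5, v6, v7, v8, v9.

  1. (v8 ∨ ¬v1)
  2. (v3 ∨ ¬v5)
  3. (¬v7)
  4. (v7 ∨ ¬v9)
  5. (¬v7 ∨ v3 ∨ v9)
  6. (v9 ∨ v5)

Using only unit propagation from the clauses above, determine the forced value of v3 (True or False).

True

(¬v7) is a unit clause: v7 = False.
(v7 ∨ ¬v9) with v7 = False leaves only ¬v9, so v9 = False.
(v9 ∨ v5): since v9 = False, the clause reduces to (v5). v5 = True.
(v3 ∨ ¬v5) with v5 = True leaves only v3, so v3 = True.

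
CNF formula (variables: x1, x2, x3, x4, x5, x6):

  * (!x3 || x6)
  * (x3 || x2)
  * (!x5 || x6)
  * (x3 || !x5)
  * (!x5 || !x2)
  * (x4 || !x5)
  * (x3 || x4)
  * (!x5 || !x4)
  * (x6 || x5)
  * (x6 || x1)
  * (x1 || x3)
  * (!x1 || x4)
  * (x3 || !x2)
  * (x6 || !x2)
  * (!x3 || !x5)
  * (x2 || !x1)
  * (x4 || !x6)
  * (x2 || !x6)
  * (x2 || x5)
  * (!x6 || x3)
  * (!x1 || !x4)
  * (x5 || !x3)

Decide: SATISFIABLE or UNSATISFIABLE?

UNSATISFIABLE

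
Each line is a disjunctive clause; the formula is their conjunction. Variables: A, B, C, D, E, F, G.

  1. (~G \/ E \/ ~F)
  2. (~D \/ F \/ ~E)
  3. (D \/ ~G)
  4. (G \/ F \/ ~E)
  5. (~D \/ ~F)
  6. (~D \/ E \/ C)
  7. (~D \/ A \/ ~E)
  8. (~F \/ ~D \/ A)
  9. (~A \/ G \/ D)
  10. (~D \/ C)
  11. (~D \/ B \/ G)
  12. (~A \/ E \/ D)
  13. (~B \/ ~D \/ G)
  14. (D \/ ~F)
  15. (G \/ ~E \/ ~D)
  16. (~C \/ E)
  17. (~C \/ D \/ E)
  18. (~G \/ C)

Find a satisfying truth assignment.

Branch on A: take A = False.
Try B = True.
Set C = False and propagate.
  then D is forced to False.
  then G is forced to False.
  then F is forced to False.
  then E is forced to False.
Check each clause:
  1. (~G \/ E \/ ~F) — ~G is true.
  2. (F \/ ~D \/ ~E) — ~E is true.
  3. (~G \/ D) — ~G is true.
  4. (~E \/ G \/ F) — ~E is true.
  5. (~D \/ ~F) — ~F is true.
  6. (E \/ C \/ ~D) — ~D is true.
  7. (A \/ ~E \/ ~D) — ~E is true.
  8. (~D \/ A \/ ~F) — ~F is true.
  9. (~A \/ G \/ D) — ~A is true.
  10. (~D \/ C) — ~D is true.
  11. (G \/ B \/ ~D) — B is true.
  12. (~A \/ D \/ E) — ~A is true.
  13. (~D \/ G \/ ~B) — ~D is true.
  14. (~F \/ D) — ~F is true.
  15. (~D \/ G \/ ~E) — ~E is true.
  16. (~C \/ E) — ~C is true.
  17. (D \/ E \/ ~C) — ~C is true.
  18. (~G \/ C) — ~G is true.

A=False, B=True, C=False, D=False, E=False, F=False, G=False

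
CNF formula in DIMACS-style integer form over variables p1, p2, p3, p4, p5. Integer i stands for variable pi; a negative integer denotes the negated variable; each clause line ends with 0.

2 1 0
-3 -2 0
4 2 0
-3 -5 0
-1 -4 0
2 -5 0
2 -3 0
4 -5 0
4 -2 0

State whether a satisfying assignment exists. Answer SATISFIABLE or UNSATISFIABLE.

SATISFIABLE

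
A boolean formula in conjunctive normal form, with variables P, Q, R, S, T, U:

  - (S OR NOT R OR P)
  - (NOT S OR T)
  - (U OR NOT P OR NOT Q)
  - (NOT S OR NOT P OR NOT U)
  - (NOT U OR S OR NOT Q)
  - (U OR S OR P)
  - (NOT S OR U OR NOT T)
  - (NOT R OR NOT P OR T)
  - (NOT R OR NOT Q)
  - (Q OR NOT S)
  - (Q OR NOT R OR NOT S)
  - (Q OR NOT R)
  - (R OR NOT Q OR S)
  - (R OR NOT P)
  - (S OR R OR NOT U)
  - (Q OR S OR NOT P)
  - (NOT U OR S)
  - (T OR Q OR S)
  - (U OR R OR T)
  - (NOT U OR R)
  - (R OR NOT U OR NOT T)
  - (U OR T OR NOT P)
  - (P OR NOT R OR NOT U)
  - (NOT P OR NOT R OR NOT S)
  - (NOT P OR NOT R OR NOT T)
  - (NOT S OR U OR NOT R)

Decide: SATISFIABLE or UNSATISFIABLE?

UNSATISFIABLE

R = True:
  propagation gives Q=False; an empty clause results — contradiction.
R = False:
  propagation gives P=False, U=False, S=True, T=True; an empty clause results — contradiction.
Every branch closes, so no satisfying assignment exists.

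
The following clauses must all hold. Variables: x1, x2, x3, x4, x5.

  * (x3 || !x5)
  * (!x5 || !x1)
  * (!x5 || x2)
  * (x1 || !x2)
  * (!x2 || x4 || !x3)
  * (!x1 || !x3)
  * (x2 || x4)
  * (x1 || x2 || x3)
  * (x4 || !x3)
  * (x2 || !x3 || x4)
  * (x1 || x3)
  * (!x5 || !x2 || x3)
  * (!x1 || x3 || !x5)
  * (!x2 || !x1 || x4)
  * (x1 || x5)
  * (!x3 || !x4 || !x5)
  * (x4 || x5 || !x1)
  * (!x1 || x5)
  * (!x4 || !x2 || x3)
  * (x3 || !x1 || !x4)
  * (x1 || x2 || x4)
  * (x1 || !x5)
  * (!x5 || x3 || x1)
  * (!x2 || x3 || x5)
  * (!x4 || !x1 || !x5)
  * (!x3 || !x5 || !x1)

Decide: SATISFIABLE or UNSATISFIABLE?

UNSATISFIABLE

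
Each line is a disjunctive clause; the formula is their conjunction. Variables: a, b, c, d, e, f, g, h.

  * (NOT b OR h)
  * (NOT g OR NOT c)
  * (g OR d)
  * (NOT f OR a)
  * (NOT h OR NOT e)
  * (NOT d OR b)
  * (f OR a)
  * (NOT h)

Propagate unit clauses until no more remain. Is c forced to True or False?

False

Unit clause (NOT h) sets h = False.
From (NOT b OR h) and h = False: b = False.
From (NOT d OR b) and b = False: d = False.
From (g OR d) and d = False: g = True.
(NOT g OR NOT c): since g = True, the clause reduces to (NOT c). c = False.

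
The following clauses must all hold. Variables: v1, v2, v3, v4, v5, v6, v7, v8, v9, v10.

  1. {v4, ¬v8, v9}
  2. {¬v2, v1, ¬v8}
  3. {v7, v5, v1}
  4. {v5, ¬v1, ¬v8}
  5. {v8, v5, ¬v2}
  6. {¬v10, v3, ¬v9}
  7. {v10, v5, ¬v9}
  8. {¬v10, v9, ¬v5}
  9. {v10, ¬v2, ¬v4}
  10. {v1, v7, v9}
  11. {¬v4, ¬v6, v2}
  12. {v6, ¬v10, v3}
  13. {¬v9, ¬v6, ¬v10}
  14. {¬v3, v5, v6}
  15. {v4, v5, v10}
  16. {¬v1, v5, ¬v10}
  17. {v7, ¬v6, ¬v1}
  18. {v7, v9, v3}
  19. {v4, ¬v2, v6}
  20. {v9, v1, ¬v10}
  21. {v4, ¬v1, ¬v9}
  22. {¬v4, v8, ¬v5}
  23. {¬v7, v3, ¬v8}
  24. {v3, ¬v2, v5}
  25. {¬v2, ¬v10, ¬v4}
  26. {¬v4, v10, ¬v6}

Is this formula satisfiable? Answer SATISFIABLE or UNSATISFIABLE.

Set v1 = False and propagate.
The remaining clauses are satisfied by v2 = False, v3 = False, v4 = False, v5 = True, v6 = False, v7 = True, v8 = False, v9 = True, v10 = False.
Every clause has at least one true literal under this assignment.
So v1 = F, v2 = F, v3 = F, v4 = F, v5 = T, v6 = F, v7 = T, v8 = F, v9 = T, v10 = F is a satisfying assignment.

SATISFIABLE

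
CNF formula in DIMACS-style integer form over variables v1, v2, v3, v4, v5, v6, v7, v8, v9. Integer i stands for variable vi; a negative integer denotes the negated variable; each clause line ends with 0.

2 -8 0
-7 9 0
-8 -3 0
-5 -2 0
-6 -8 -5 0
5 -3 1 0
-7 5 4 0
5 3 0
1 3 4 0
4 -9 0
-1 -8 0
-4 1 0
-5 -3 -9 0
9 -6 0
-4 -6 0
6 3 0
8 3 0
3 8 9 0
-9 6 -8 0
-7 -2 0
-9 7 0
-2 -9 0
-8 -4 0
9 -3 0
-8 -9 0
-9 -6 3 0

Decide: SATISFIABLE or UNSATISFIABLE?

Branch on v1: take v1 = True.
  then v8 is forced to False.
  then v3 is forced to True.
  then v9 is forced to True.
  then v4 is forced to True.
  then v5 is forced to False.
  then v6 is forced to False.
  then v7 is forced to True.
  then v2 is forced to False.
Every clause has at least one true literal under this assignment.
So v1=True, v2=False, v3=True, v4=True, v5=False, v6=False, v7=True, v8=False, v9=True is a satisfying assignment.

SATISFIABLE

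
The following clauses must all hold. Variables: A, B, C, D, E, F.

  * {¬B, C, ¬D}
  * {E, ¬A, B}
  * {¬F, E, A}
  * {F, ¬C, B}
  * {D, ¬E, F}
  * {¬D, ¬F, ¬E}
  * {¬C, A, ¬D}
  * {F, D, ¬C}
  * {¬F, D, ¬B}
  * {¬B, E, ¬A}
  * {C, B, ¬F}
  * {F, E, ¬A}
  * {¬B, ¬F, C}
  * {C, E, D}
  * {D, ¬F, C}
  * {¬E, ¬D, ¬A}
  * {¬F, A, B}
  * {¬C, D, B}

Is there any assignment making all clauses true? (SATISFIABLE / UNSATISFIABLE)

SATISFIABLE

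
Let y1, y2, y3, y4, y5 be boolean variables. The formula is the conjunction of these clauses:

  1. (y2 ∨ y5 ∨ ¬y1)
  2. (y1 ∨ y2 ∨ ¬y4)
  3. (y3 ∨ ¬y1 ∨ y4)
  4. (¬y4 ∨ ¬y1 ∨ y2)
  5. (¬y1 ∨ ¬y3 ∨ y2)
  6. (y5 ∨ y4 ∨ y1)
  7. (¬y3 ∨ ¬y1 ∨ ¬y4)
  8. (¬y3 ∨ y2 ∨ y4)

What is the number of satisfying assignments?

11

Split on y1, then y4.
  y1=1, y4=1: remaining (y2,y3,y5) ∈ {(1,0,0); (1,0,1)} — 2.
  y1=1, y4=0: remaining (y2,y3,y5) ∈ {(1,1,0); (1,1,1)} — 2.
  y1=0, y4=1: remaining (y2,y3,y5) ∈ {(1,0,0); (1,0,1); (1,1,0); (1,1,1)} — 4.
  y1=0, y4=0: remaining (y2,y3,y5) ∈ {(0,0,1); (1,0,1); (1,1,1)} — 3.
Total: 2 + 2 + 4 + 3 = 11.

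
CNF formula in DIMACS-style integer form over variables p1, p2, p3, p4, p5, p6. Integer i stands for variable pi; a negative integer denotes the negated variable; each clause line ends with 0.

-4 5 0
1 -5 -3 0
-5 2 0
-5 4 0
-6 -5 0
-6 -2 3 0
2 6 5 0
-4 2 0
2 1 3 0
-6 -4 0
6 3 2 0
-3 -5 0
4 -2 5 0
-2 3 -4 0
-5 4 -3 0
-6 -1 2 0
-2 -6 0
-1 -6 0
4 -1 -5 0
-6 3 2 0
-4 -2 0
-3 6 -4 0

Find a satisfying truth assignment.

Set p1 = False and propagate.
Branch on p2: take p2 = False.
  then p5 is forced to False.
  then p4 is forced to False.
  then p6 is forced to True.
  then p3 is forced to True.

p1=False, p2=False, p3=True, p4=False, p5=False, p6=True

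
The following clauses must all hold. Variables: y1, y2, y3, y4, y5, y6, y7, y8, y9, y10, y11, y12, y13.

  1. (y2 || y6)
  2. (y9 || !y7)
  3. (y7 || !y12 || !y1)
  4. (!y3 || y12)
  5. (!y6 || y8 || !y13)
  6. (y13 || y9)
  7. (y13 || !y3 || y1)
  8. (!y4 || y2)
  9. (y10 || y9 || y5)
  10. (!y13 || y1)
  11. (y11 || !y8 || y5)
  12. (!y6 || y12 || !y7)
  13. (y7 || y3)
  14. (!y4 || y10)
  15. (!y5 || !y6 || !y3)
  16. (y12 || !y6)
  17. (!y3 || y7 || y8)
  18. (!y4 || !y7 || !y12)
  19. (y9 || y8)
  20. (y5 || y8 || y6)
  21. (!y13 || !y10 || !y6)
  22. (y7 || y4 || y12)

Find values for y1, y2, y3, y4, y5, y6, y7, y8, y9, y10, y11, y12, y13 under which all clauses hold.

y1=True  y2=True  y3=True  y4=False  y5=True  y6=False  y7=True  y8=True  y9=True  y10=True  y11=True  y12=True  y13=True

y2 occurs only positively in the remaining clauses — set y2 = True.
Pure literal: y9 appears only positively; assign y9 = True.
Try y1 = True.
Set y3 = True and propagate.
  then y12 is forced to True.
  then y7 is forced to True.
  then y4 is forced to False.
Try y5 = True.
  then y6 is forced to False.
y8, y10, y11, y13 are now unconstrained; take y8 = True, y10 = True, y11 = True, y13 = True.
Check each clause:
  1. (y6 || y2) — y2 is true.
  2. (y9 || !y7) — y9 is true.
  3. (y7 || !y12 || !y1) — y7 is true.
  4. (y12 || !y3) — y12 is true.
  5. (y8 || !y6 || !y13) — y8 is true.
  6. (y13 || y9) — y9 is true.
  7. (y1 || !y3 || y13) — y1 is true.
  8. (!y4 || y2) — y2 is true.
  9. (y9 || y10 || y5) — y9 is true.
  10. (!y13 || y1) — y1 is true.
  11. (y5 || !y8 || y11) — y11 is true.
  12. (y12 || !y7 || !y6) — !y6 is true.
  13. (y3 || y7) — y3 is true.
  14. (!y4 || y10) — y10 is true.
  15. (!y6 || !y3 || !y5) — !y6 is true.
  16. (y12 || !y6) — !y6 is true.
  17. (y8 || !y3 || y7) — y8 is true.
  18. (!y4 || !y12 || !y7) — !y4 is true.
  19. (y8 || y9) — y8 is true.
  20. (y8 || y5 || y6) — y8 is true.
  21. (!y6 || !y10 || !y13) — !y6 is true.
  22. (y7 || y12 || y4) — y12 is true.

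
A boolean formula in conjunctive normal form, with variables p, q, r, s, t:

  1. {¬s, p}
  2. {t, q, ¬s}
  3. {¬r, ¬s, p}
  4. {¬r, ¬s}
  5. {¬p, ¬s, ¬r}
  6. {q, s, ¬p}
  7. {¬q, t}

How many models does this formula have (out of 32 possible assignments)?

Split on s, then p.
  s=1, p=1: remaining (q,r,t) ∈ {(0,0,1); (1,0,1)} — 2.
  s=1, p=0: a clause becomes empty — 0.
  s=0, p=1: remaining (q,r,t) ∈ {(1,0,1); (1,1,1)} — 2.
  s=0, p=0: r free; 3 ways for (q,t) × 2^1 = 6.
Total: 2 + 0 + 2 + 6 = 10.

10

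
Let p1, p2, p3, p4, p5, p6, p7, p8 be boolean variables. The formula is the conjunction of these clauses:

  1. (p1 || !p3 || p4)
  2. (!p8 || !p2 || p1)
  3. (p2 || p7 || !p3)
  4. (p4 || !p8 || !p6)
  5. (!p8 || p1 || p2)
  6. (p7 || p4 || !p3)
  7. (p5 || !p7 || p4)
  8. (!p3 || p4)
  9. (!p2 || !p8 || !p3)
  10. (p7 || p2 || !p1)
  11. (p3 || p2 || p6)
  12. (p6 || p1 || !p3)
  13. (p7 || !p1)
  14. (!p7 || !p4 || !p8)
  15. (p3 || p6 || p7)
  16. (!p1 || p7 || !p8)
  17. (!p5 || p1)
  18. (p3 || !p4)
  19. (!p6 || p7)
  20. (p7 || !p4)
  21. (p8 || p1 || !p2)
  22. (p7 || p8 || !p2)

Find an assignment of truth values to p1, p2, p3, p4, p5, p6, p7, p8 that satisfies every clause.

p1=True, p2=True, p3=False, p4=False, p5=True, p6=True, p7=True, p8=False

Check each clause:
  1. (p4 || !p3 || p1) — p1 is true.
  2. (!p2 || !p8 || p1) — !p8 is true.
  3. (p7 || !p3 || p2) — p2 is true.
  4. (!p6 || p4 || !p8) — !p8 is true.
  5. (p2 || !p8 || p1) — !p8 is true.
  6. (!p3 || p4 || p7) — !p3 is true.
  7. (!p7 || p4 || p5) — p5 is true.
  8. (p4 || !p3) — !p3 is true.
  9. (!p3 || !p2 || !p8) — !p8 is true.
  10. (!p1 || p2 || p7) — p2 is true.
  11. (p2 || p6 || p3) — p2 is true.
  12. (p1 || !p3 || p6) — p1 is true.
  13. (!p1 || p7) — p7 is true.
  14. (!p8 || !p7 || !p4) — !p8 is true.
  15. (p6 || p3 || p7) — p6 is true.
  16. (!p1 || p7 || !p8) — !p8 is true.
  17. (!p5 || p1) — p1 is true.
  18. (p3 || !p4) — !p4 is true.
  19. (!p6 || p7) — p7 is true.
  20. (p7 || !p4) — !p4 is true.
  21. (p8 || p1 || !p2) — p1 is true.
  22. (p8 || p7 || !p2) — p7 is true.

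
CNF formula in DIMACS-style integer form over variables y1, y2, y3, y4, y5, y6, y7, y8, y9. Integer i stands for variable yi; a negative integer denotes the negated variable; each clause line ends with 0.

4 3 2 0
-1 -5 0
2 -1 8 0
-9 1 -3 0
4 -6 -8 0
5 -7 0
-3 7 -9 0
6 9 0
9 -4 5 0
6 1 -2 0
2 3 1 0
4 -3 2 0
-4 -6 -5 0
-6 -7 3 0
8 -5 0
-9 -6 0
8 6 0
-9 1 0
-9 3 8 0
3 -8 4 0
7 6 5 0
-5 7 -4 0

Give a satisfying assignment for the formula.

y1=True  y2=True  y3=True  y4=False  y5=False  y6=True  y7=False  y8=False  y9=False

Check each clause:
  1. (y3 OR y2 OR y4) — y2 is true.
  2. (NOT y1 OR NOT y5) — NOT y5 is true.
  3. (y2 OR NOT y1 OR y8) — y2 is true.
  4. (NOT y3 OR y1 OR NOT y9) — y1 is true.
  5. (NOT y8 OR NOT y6 OR y4) — NOT y8 is true.
  6. (y5 OR NOT y7) — NOT y7 is true.
  7. (y7 OR NOT y9 OR NOT y3) — NOT y9 is true.
  8. (y6 OR y9) — y6 is true.
  9. (y5 OR NOT y4 OR y9) — NOT y4 is true.
  10. (NOT y2 OR y6 OR y1) — y1 is true.
  11. (y2 OR y1 OR y3) — y1 is true.
  12. (y2 OR y4 OR NOT y3) — y2 is true.
  13. (NOT y5 OR NOT y4 OR NOT y6) — NOT y5 is true.
  14. (y3 OR NOT y7 OR NOT y6) — NOT y7 is true.
  15. (y8 OR NOT y5) — NOT y5 is true.
  16. (NOT y6 OR NOT y9) — NOT y9 is true.
  17. (y8 OR y6) — y6 is true.
  18. (y1 OR NOT y9) — y1 is true.
  19. (y8 OR NOT y9 OR y3) — y3 is true.
  20. (y3 OR y4 OR NOT y8) — NOT y8 is true.
  21. (y6 OR y7 OR y5) — y6 is true.
  22. (y7 OR NOT y5 OR NOT y4) — NOT y5 is true.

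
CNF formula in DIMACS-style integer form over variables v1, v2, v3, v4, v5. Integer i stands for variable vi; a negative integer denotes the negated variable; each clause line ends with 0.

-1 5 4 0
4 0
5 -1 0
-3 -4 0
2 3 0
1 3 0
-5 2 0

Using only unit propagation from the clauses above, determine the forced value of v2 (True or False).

True

Unit clause (v4) sets v4 = True.
(NOT v4 OR NOT v3) with v4 = True leaves only NOT v3, so v3 = False.
(v2 OR v3) with v3 = False leaves only v2, so v2 = True.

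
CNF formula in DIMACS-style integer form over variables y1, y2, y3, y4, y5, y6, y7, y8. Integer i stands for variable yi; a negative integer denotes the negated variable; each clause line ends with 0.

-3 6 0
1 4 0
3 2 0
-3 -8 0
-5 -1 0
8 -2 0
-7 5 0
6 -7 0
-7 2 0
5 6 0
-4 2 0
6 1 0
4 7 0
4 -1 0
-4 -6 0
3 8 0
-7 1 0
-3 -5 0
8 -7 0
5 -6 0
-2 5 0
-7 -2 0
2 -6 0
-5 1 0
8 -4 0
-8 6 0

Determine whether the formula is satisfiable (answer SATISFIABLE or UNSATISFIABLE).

y6 = True:
  propagation gives y4=False, y1=True; an empty clause results — contradiction.
y6 = False:
  propagation gives y3=False, y2=True, y8=True; an empty clause results — contradiction.
Every branch closes, so no satisfying assignment exists.

UNSATISFIABLE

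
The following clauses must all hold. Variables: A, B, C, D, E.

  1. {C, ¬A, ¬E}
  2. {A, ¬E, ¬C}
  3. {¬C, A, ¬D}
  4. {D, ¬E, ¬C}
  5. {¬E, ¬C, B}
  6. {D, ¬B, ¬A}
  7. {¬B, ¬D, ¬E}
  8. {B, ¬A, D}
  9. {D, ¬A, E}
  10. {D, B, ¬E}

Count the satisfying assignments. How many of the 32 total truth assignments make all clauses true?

Split on D, then E.
  D=T, E=T: remaining (A,B,C) ∈ {(F,F,F)} — 1.
  D=T, E=F: B free; 3 ways for (A,C) × 2^1 = 6.
  D=F, E=T: remaining (A,B,C) ∈ {(F,T,F)} — 1.
  D=F, E=F: remaining (A,B,C) ∈ {(F,F,F); (F,F,T); (F,T,F); (F,T,T)} — 4.
Total: 1 + 6 + 1 + 4 = 12.

12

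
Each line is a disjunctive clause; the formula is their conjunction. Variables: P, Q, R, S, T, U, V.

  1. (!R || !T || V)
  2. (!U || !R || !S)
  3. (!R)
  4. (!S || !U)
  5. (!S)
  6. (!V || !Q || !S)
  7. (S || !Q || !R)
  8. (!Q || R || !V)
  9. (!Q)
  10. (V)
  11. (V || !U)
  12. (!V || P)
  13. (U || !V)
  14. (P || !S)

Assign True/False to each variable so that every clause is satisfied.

(!R) is a unit clause, so R = False.
The clause (!S) is unit: S must be False.
The clause (!Q) is unit: Q must be False.
The clause (V) is unit: V must be True.
Unit propagation: (P) forces P = True.
The clause (U) is unit: U must be True.
T is now unconstrained; take T = True.
Every clause has at least one true literal under this assignment.

P = 1, Q = 0, R = 0, S = 0, T = 1, U = 1, V = 1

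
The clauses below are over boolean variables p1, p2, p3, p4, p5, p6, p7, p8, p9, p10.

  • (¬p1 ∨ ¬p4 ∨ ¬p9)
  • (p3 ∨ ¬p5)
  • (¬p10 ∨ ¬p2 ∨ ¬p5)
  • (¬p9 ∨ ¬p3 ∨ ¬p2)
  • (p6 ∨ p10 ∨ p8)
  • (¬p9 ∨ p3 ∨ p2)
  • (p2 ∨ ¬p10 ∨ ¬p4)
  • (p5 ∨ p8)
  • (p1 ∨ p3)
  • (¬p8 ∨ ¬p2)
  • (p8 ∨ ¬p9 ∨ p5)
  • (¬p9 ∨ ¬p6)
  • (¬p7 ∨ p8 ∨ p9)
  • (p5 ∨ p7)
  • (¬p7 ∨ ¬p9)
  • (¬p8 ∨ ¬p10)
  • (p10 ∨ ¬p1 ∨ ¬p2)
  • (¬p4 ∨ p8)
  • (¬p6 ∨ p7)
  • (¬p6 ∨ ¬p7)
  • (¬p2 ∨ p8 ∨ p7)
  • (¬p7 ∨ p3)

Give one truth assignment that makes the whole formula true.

p1=T, p2=F, p3=T, p4=F, p5=T, p6=F, p7=F, p8=T, p9=T, p10=F

Check each clause:
  1. (¬p1 ∨ ¬p4 ∨ ¬p9) — ¬p4 is true.
  2. (¬p5 ∨ p3) — p3 is true.
  3. (¬p10 ∨ ¬p5 ∨ ¬p2) — ¬p2 is true.
  4. (¬p9 ∨ ¬p3 ∨ ¬p2) — ¬p2 is true.
  5. (p10 ∨ p6 ∨ p8) — p8 is true.
  6. (p3 ∨ p2 ∨ ¬p9) — p3 is true.
  7. (¬p10 ∨ p2 ∨ ¬p4) — ¬p4 is true.
  8. (p8 ∨ p5) — p8 is true.
  9. (p3 ∨ p1) — p1 is true.
  10. (¬p2 ∨ ¬p8) — ¬p2 is true.
  11. (p5 ∨ ¬p9 ∨ p8) — p8 is true.
  12. (¬p9 ∨ ¬p6) — ¬p6 is true.
  13. (p9 ∨ p8 ∨ ¬p7) — p8 is true.
  14. (p7 ∨ p5) — p5 is true.
  15. (¬p7 ∨ ¬p9) — ¬p7 is true.
  16. (¬p10 ∨ ¬p8) — ¬p10 is true.
  17. (¬p2 ∨ p10 ∨ ¬p1) — ¬p2 is true.
  18. (¬p4 ∨ p8) — p8 is true.
  19. (¬p6 ∨ p7) — ¬p6 is true.
  20. (¬p6 ∨ ¬p7) — ¬p7 is true.
  21. (p7 ∨ ¬p2 ∨ p8) — p8 is true.
  22. (¬p7 ∨ p3) — ¬p7 is true.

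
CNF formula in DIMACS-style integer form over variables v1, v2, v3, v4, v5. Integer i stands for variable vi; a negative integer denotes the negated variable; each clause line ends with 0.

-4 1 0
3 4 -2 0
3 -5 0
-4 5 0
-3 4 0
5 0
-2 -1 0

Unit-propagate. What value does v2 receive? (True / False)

False

Unit clause (v5) sets v5 = True.
In (NOT v5 OR v3), NOT v5 is now false; v3 must hold, so v3 = True.
In (v4 OR NOT v3), NOT v3 is now false; v4 must hold, so v4 = True.
From (NOT v4 OR v1) and v4 = True: v1 = True.
(NOT v2 OR NOT v1) with v1 = True leaves only NOT v2, so v2 = False.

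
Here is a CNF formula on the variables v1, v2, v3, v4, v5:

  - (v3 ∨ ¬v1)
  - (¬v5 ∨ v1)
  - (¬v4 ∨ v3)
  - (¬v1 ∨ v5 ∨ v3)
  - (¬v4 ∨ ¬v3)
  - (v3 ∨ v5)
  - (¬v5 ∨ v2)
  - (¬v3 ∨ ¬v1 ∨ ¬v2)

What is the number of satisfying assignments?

Satisfying assignments:
  v1=F v2=F v3=T v4=F v5=F
  v1=F v2=T v3=T v4=F v5=F
  v1=T v2=F v3=T v4=F v5=F
That's 3 in total.

3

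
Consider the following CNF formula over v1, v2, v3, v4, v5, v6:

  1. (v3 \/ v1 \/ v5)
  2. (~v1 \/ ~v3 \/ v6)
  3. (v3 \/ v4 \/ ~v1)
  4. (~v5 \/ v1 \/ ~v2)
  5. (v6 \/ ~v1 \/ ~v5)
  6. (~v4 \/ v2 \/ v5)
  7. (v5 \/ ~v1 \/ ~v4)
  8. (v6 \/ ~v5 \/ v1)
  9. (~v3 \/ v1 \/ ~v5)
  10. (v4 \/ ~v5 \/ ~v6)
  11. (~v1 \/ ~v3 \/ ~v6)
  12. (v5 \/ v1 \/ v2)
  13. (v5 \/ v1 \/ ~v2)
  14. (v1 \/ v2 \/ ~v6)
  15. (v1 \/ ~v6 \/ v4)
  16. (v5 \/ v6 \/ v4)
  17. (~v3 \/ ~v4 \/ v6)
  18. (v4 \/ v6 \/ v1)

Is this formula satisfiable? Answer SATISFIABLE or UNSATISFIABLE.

Try v1 = True.
Try v2 = False.
The remaining clauses are satisfied by v3 = False, v4 = True, v5 = True, v6 = True.
So v1 = T, v2 = F, v3 = F, v4 = T, v5 = T, v6 = T is a satisfying assignment.

SATISFIABLE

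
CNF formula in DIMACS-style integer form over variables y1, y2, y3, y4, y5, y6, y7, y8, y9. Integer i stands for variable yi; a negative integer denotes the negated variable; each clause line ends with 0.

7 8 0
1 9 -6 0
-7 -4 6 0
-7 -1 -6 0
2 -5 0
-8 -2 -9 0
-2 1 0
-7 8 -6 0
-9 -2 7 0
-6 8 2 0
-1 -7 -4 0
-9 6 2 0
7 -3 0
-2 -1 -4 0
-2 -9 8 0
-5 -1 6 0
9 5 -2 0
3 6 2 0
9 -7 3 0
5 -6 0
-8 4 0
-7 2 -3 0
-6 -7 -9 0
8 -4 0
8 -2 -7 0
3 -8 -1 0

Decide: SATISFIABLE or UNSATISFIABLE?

UNSATISFIABLE

y2 = True:
  propagation gives y1=True, y4=False, y8=False, y7=True; an empty clause results — contradiction.
y2 = False:
  propagation gives y5=False, y6=False, y9=False, y3=True; an empty clause results — contradiction.
Every branch closes, so no satisfying assignment exists.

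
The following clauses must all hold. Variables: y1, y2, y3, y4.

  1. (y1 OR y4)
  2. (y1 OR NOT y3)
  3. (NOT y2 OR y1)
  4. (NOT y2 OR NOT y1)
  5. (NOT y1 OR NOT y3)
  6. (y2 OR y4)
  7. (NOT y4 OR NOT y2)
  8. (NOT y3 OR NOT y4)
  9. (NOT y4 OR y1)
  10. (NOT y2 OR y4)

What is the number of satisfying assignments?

1

The models are:
  y1=T y2=F y3=F y4=T
That's 1 in total.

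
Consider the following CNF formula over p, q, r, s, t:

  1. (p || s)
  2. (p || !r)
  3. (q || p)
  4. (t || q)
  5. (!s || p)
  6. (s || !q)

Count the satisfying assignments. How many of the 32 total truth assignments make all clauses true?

The models are:
  p=1 q=0 r=0 s=0 t=1
  p=1 q=0 r=0 s=1 t=1
  p=1 q=0 r=1 s=0 t=1
  p=1 q=0 r=1 s=1 t=1
  p=1 q=1 r=0 s=1 t=0
  p=1 q=1 r=0 s=1 t=1
  p=1 q=1 r=1 s=1 t=0
  p=1 q=1 r=1 s=1 t=1
Count: 8.

8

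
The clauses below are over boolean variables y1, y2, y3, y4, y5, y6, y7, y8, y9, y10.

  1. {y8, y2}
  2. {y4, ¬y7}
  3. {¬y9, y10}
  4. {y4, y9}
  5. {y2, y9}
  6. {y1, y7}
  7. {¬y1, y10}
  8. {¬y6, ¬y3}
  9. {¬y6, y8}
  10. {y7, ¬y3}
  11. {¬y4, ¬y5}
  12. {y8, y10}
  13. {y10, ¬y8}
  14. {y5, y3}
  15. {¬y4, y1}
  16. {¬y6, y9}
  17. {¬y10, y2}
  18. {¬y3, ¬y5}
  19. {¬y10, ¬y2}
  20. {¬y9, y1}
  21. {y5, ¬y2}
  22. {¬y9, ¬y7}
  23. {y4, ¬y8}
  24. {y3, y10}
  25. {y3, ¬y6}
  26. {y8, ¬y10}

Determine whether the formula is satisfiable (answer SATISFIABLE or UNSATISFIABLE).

UNSATISFIABLE

y10 = True:
  propagation gives y2=True; an empty clause results — contradiction.
y10 = False:
  propagation gives y9=False, y4=True, y2=True, y1=False; an empty clause results — contradiction.
Every branch closes, so no satisfying assignment exists.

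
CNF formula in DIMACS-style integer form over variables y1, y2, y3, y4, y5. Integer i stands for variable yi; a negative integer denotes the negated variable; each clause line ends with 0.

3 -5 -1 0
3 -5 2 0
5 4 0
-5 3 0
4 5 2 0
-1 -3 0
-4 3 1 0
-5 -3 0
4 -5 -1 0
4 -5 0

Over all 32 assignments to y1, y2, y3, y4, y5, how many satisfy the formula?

4

Satisfying assignments:
  y1=0 y2=0 y3=1 y4=1 y5=0
  y1=0 y2=1 y3=1 y4=1 y5=0
  y1=1 y2=0 y3=0 y4=1 y5=0
  y1=1 y2=1 y3=0 y4=1 y5=0
That's 4 in total.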